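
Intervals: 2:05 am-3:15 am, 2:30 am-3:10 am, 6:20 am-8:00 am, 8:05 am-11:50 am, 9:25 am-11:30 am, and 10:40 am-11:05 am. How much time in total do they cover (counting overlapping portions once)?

Merged: 2:05 am-3:15 am, 6:20 am-8:00 am, 8:05 am-11:50 am.
Lengths: 1 h 10 min + 1 h 40 min + 3 h 45 min = 6 h 35 min.

6 h 35 min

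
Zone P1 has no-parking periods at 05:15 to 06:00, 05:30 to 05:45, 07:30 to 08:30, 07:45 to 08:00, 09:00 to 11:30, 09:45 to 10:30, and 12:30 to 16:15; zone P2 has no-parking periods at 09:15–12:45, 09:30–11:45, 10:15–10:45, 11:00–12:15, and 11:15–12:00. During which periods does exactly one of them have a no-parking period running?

05:15–06:00, 07:30–08:30, 09:00–09:15, 11:30–12:30, 12:45–16:15

Merge the first list: 05:15–06:00, 07:30–08:30, 09:00–11:30, 12:30–16:15.
Merge the second list: 09:15–12:45.
A but not B: 05:15–06:00, 07:30–08:30, 09:00–09:15, 12:45–16:15.
B but not A: 11:30–12:30.
Combining gives A △ B.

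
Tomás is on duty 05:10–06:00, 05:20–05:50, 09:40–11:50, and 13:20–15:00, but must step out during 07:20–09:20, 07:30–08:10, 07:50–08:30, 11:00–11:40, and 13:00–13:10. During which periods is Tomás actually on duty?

05:10–06:00, 09:40–11:00, 11:40–11:50, 13:20–15:00

First set merges to 05:10–06:00, 09:40–11:50, 13:20–15:00.
Second set merges to 07:20–09:20, 11:00–11:40, 13:00–13:10.
05:10–06:00: nothing removed.
09:40–11:50 \ B = 09:40–11:00, 11:40–11:50.
13:20–15:00: nothing removed.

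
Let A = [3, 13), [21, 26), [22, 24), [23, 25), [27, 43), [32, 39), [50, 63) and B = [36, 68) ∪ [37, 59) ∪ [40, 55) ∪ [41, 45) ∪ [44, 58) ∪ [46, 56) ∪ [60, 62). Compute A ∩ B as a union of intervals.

Merge the first list: [3, 13), [21, 26), [27, 43), [50, 63).
Merge the second list: [36, 68).
[3, 13) meets no B interval.
[21, 26) meets no B interval.
[27, 43) ∩ B → [36, 43).
[50, 63) ∩ B → [50, 63).

[36, 43) ∪ [50, 63)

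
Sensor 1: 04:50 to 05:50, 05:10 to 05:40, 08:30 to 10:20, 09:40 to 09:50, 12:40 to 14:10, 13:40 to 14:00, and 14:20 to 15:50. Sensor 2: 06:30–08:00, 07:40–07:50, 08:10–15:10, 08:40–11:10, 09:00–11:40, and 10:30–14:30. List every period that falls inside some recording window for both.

08:30–10:20, 12:40–14:10, 14:20–15:10

Merge the first list: 04:50–05:50, 08:30–10:20, 12:40–14:10, 14:20–15:50.
Merge the second list: 06:30–08:00, 08:10–15:10.
04:50–05:50: no overlap with the second set.
08:30–10:20 meets the second set on 08:30–10:20.
12:40–14:10 meets the second set on 12:40–14:10.
14:20–15:50 meets the second set on 14:20–15:10.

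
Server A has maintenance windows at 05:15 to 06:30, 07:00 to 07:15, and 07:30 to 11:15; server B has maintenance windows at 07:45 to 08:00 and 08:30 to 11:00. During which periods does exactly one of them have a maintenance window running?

Only in the first: 05:15-06:30, 07:00-07:15, 07:30-07:45, 08:00-08:30, 11:00-11:15.
Only in the second: none.
Together these are the periods covered by exactly one.

05:15-06:30, 07:00-07:15, 07:30-07:45, 08:00-08:30, 11:00-11:15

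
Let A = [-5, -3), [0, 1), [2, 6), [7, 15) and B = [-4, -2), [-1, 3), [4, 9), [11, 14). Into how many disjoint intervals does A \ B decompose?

A \ B = [-5, -4), [3, 4), [9, 11), [14, 15).
That is 4 disjoint pieces.

4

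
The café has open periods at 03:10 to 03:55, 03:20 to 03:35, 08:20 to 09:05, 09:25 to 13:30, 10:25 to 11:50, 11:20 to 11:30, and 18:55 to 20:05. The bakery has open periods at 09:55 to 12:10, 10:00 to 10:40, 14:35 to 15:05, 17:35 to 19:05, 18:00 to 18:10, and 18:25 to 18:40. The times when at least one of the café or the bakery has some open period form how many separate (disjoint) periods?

5

A, merged: 03:10-03:55, 08:20-09:05, 09:25-13:30, 18:55-20:05.
B, merged: 09:55-12:10, 14:35-15:05, 17:35-19:05.
A ∪ B = 03:10-03:55, 08:20-09:05, 09:25-13:30, 14:35-15:05, 17:35-20:05.
That is 5 disjoint pieces.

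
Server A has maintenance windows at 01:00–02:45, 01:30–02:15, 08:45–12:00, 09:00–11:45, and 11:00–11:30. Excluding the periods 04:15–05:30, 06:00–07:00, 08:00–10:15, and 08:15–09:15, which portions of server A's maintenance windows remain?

01:00-02:45, 10:15-12:00

Merge the first list: 01:00-02:45, 08:45-12:00.
Merge the second list: 04:15-05:30, 06:00-07:00, 08:00-10:15.
01:00-02:45: nothing removed.
08:45-12:00 \ B = 10:15-12:00.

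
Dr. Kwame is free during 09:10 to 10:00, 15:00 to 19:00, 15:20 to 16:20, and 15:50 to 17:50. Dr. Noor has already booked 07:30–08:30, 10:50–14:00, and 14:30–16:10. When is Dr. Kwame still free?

09:10-10:00, 16:10-19:00

First set merges to 09:10-10:00, 15:00-19:00.
09:10-10:00: nothing removed.
15:00-19:00 \ B = 16:10-19:00.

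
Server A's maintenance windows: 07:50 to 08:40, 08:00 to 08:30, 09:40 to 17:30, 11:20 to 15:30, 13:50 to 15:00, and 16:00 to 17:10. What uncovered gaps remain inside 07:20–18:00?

Covered (merged): 07:50–08:40, 09:40–17:30.
Gaps within 07:20–18:00: 07:20–07:50, 08:40–09:40, 17:30–18:00.

07:20–07:50, 08:40–09:40, 17:30–18:00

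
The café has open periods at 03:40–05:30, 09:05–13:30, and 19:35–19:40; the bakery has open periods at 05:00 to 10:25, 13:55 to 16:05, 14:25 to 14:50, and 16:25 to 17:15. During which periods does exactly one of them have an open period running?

Merge the second list: 05:00–10:25, 13:55–16:05, 16:25–17:15.
A \ B = 03:40–05:00, 10:25–13:30, 19:35–19:40.
B \ A = 05:30–09:05, 13:55–16:05, 16:25–17:15.
Union of the two gives the symmetric difference.

03:40–05:00, 05:30–09:05, 10:25–13:30, 13:55–16:05, 16:25–17:15, 19:35–19:40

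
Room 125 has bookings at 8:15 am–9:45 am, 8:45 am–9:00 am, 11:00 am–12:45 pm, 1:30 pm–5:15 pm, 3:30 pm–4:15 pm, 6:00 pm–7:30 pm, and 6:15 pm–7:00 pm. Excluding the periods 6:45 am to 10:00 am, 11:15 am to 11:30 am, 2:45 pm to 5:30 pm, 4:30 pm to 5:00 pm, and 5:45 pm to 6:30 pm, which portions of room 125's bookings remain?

11:00 am–11:15 am, 11:30 am–12:45 pm, 1:30 pm–2:45 pm, 6:30 pm–7:30 pm

Merge the first list: 8:15 am–9:45 am, 11:00 am–12:45 pm, 1:30 pm–5:15 pm, 6:00 pm–7:30 pm.
Merge the second list: 6:45 am–10:00 am, 11:15 am–11:30 am, 2:45 pm–5:30 pm, 5:45 pm–6:30 pm.
8:15 am–9:45 am: entirely removed.
11:00 am–12:45 pm \ B = 11:00 am–11:15 am, 11:30 am–12:45 pm.
1:30 pm–5:15 pm \ B = 1:30 pm–2:45 pm.
6:00 pm–7:30 pm \ B = 6:30 pm–7:30 pm.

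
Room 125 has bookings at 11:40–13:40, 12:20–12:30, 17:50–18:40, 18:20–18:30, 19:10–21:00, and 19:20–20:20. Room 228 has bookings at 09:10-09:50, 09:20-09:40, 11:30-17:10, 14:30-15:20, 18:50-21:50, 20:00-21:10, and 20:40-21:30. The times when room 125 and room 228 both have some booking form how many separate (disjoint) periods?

First set merges to 11:40-13:40, 17:50-18:40, 19:10-21:00.
Second set merges to 09:10-09:50, 11:30-17:10, 18:50-21:50.
A ∩ B = 11:40-13:40, 19:10-21:00.
That is 2 disjoint pieces.

2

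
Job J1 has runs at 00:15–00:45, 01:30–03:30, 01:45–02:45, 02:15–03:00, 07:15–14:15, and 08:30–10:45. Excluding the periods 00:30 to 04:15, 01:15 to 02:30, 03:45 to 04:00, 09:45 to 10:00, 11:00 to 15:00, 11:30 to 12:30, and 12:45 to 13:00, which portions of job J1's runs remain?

00:15–00:30, 07:15–09:45, 10:00–11:00

Merge the first list: 00:15–00:45, 01:30–03:30, 07:15–14:15.
Merge the second list: 00:30–04:15, 09:45–10:00, 11:00–15:00.
00:15–00:45 minus B → 00:15–00:30.
01:30–03:30: fully covered by B → removed.
07:15–14:15 minus B → 07:15–09:45, 10:00–11:00.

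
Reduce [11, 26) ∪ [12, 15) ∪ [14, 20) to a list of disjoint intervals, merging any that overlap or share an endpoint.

[12, 15) overlaps/touches [11, 26) → extend to [11, 26).
[14, 20) overlaps/touches [11, 26) → extend to [11, 26).

[11, 26)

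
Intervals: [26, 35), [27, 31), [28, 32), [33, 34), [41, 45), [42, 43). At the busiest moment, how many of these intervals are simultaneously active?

Sweep endpoints in order; track running count of active intervals.
Peak of 3 reached at 28.

3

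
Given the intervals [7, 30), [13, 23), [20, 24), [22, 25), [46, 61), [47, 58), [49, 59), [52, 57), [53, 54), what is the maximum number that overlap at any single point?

5

Sweep endpoints in order; track running count of active intervals.
Peak of 5 reached at 53.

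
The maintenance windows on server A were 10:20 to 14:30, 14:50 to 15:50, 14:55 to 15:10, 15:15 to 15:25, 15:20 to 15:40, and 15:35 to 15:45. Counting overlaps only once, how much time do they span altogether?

Merged: 10:20–14:30, 14:50–15:50.
Lengths: 4 h 10 min + 1 h = 5 h 10 min.

5 h 10 min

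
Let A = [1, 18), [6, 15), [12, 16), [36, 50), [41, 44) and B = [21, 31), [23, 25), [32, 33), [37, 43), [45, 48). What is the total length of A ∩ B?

9

First set merges to [1, 18), [36, 50).
Second set merges to [21, 31), [32, 33), [37, 43), [45, 48).
A ∩ B = [37, 43), [45, 48).
Total: 6 + 3 = 9.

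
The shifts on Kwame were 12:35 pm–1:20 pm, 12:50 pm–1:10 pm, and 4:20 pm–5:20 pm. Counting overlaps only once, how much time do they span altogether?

Merged: 12:35 pm–1:20 pm, 4:20 pm–5:20 pm.
Lengths: 45 min + 1 h = 1 h 45 min.

1 h 45 min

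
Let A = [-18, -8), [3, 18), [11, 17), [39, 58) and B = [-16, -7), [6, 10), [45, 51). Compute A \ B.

[-18, -16) ∪ [3, 6) ∪ [10, 18) ∪ [39, 45) ∪ [51, 58)

A, merged: [-18, -8), [3, 18), [39, 58).
[-18, -8) \ B = [-18, -16).
[3, 18) \ B = [3, 6), [10, 18).
[39, 58) \ B = [39, 45), [51, 58).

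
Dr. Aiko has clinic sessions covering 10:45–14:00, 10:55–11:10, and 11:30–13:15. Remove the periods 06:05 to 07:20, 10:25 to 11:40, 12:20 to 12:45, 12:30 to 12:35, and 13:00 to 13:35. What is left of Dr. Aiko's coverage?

11:40–12:20, 12:45–13:00, 13:35–14:00

First set merges to 10:45–14:00.
Second set merges to 06:05–07:20, 10:25–11:40, 12:20–12:45, 13:00–13:35.
10:45–14:00 \ B = 11:40–12:20, 12:45–13:00, 13:35–14:00.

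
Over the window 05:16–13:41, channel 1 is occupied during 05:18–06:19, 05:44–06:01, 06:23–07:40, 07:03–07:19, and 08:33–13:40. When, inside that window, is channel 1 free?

After merging, the occupied span is 05:18–06:19, 06:23–07:40, 08:33–13:40.
Uncovered inside 05:16–13:41: 05:16–05:18, 06:19–06:23, 07:40–08:33, 13:40–13:41.

05:16–05:18, 06:19–06:23, 07:40–08:33, 13:40–13:41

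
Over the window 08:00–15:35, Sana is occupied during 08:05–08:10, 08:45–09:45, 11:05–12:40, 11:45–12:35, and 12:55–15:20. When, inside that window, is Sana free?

Covered (merged): 08:05–08:10, 08:45–09:45, 11:05–12:40, 12:55–15:20.
Gaps within 08:00–15:35: 08:00–08:05, 08:10–08:45, 09:45–11:05, 12:40–12:55, 15:20–15:35.

08:00–08:05, 08:10–08:45, 09:45–11:05, 12:40–12:55, 15:20–15:35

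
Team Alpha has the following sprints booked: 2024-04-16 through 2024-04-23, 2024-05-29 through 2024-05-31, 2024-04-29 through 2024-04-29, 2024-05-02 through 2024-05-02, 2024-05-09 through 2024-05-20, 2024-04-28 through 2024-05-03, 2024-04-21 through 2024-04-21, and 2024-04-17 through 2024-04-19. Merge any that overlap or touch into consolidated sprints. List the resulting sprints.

2024-04-16 through 2024-04-23, 2024-04-28 through 2024-05-03, 2024-05-09 through 2024-05-20, 2024-05-29 through 2024-05-31

Sort by start: 2024-04-16 through 2024-04-23, 2024-04-17 through 2024-04-19, 2024-04-21 through 2024-04-21, 2024-04-28 through 2024-05-03, 2024-04-29 through 2024-04-29, 2024-05-02 through 2024-05-02, 2024-05-09 through 2024-05-20, 2024-05-29 through 2024-05-31.
2024-04-17 through 2024-04-19 overlaps/touches 2024-04-16 through 2024-04-23 → extend to 2024-04-16 through 2024-04-23.
2024-04-21 through 2024-04-21 overlaps/touches 2024-04-16 through 2024-04-23 → extend to 2024-04-16 through 2024-04-23.
2024-04-28 through 2024-05-03 is disjoint → start new block.
2024-04-29 through 2024-04-29 overlaps/touches 2024-04-28 through 2024-05-03 → extend to 2024-04-28 through 2024-05-03.
2024-05-02 through 2024-05-02 overlaps/touches 2024-04-28 through 2024-05-03 → extend to 2024-04-28 through 2024-05-03.
2024-05-09 through 2024-05-20 is disjoint → start new block.
2024-05-29 through 2024-05-31 is disjoint → start new block.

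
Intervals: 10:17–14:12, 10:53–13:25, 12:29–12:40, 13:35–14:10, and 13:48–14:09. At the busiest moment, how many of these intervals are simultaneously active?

Sweep endpoints in order; track running count of active intervals.
Peak of 3 reached at 12:29.

3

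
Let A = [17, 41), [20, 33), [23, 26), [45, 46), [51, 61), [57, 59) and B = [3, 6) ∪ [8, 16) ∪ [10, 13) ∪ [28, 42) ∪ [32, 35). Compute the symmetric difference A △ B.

[3, 6) ∪ [8, 16) ∪ [17, 28) ∪ [41, 42) ∪ [45, 46) ∪ [51, 61)

Merge the first list: [17, 41), [45, 46), [51, 61).
Merge the second list: [3, 6), [8, 16), [28, 42).
A \ B = [17, 28), [45, 46), [51, 61).
B \ A = [3, 6), [8, 16), [41, 42).
Union of the two gives the symmetric difference.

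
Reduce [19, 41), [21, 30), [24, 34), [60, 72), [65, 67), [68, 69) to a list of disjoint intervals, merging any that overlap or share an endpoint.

[19, 41) ∪ [60, 72)

[21, 30) overlaps/touches [19, 41) → extend to [19, 41).
[24, 34) overlaps/touches [19, 41) → extend to [19, 41).
[60, 72) is disjoint → start new block.
[65, 67) overlaps/touches [60, 72) → extend to [60, 72).
[68, 69) overlaps/touches [60, 72) → extend to [60, 72).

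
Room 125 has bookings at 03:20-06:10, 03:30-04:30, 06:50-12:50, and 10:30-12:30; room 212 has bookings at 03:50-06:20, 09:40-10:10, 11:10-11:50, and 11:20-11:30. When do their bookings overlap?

Merge the first list: 03:20-06:10, 06:50-12:50.
Merge the second list: 03:50-06:20, 09:40-10:10, 11:10-11:50.
03:20-06:10 ∩ B → 03:50-06:10.
06:50-12:50 ∩ B → 09:40-10:10, 11:10-11:50.

03:50-06:10, 09:40-10:10, 11:10-11:50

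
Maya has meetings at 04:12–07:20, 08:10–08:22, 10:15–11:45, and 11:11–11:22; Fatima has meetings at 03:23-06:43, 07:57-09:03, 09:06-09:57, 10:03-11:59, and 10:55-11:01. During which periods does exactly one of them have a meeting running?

A, merged: 04:12–07:20, 08:10–08:22, 10:15–11:45.
B, merged: 03:23–06:43, 07:57–09:03, 09:06–09:57, 10:03–11:59.
A \ B = 06:43–07:20.
B \ A = 03:23–04:12, 07:57–08:10, 08:22–09:03, 09:06–09:57, 10:03–10:15, 11:45–11:59.
Union of the two gives the symmetric difference.

03:23–04:12, 06:43–07:20, 07:57–08:10, 08:22–09:03, 09:06–09:57, 10:03–10:15, 11:45–11:59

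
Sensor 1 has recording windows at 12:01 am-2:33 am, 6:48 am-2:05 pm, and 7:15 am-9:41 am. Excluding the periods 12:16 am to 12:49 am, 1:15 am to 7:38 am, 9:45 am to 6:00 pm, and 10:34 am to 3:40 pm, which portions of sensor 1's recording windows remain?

Merge the first list: 12:01 am-2:33 am, 6:48 am-2:05 pm.
Merge the second list: 12:16 am-12:49 am, 1:15 am-7:38 am, 9:45 am-6:00 pm.
12:01 am-2:33 am with B removed leaves 12:01 am-12:16 am, 12:49 am-1:15 am.
6:48 am-2:05 pm with B removed leaves 7:38 am-9:45 am.

12:01 am-12:16 am, 12:49 am-1:15 am, 7:38 am-9:45 am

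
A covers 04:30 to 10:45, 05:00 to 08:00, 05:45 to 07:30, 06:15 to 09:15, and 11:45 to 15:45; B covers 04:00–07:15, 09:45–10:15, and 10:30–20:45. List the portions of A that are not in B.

07:15–09:45, 10:15–10:30

First set merges to 04:30–10:45, 11:45–15:45.
04:30–10:45 minus B → 07:15–09:45, 10:15–10:30.
11:45–15:45: fully covered by B → removed.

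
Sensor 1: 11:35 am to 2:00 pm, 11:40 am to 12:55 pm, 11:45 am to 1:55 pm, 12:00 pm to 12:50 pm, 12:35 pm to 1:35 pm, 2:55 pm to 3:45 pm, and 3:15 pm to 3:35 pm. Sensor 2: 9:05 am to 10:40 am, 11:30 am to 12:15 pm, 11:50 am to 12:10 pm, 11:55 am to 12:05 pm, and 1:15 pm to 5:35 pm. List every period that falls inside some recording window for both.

11:35 am–12:15 pm, 1:15 pm–2:00 pm, 2:55 pm–3:45 pm

Merge the first list: 11:35 am–2:00 pm, 2:55 pm–3:45 pm.
Merge the second list: 9:05 am–10:40 am, 11:30 am–12:15 pm, 1:15 pm–5:35 pm.
11:35 am–2:00 pm overlaps B on 11:35 am–12:15 pm, 1:15 pm–2:00 pm.
2:55 pm–3:45 pm overlaps B on 2:55 pm–3:45 pm.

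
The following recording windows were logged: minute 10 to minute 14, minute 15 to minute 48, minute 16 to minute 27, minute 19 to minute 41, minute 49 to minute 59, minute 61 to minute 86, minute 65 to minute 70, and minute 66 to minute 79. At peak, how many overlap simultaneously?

3

Walk the sorted start/end points keeping a running depth.
The depth first hits 3 at minute 19.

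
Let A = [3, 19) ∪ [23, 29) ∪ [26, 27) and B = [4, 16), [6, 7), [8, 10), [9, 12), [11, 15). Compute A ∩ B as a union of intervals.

Merge the first list: [3, 19), [23, 29).
Merge the second list: [4, 16).
[3, 19) meets the second set on [4, 16).
[23, 29): no overlap with the second set.

[4, 16)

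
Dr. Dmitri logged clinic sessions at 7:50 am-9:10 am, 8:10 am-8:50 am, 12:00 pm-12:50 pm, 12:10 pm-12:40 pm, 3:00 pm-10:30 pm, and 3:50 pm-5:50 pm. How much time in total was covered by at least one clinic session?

Merged: 7:50 am–9:10 am, 12:00 pm–12:50 pm, 3:00 pm–10:30 pm.
Lengths: 1 h 20 min + 50 min + 7 h 30 min = 9 h 40 min.

9 h 40 min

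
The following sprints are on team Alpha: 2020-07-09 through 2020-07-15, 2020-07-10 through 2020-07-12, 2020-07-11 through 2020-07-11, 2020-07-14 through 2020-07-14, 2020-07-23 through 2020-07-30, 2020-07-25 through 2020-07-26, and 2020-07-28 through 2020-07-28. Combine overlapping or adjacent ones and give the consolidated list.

2020-07-09 through 2020-07-15, 2020-07-23 through 2020-07-30

2020-07-10 through 2020-07-12 overlaps/touches 2020-07-09 through 2020-07-15 → extend to 2020-07-09 through 2020-07-15.
2020-07-11 through 2020-07-11 overlaps/touches 2020-07-09 through 2020-07-15 → extend to 2020-07-09 through 2020-07-15.
2020-07-14 through 2020-07-14 overlaps/touches 2020-07-09 through 2020-07-15 → extend to 2020-07-09 through 2020-07-15.
2020-07-23 through 2020-07-30 is disjoint → start new block.
2020-07-25 through 2020-07-26 overlaps/touches 2020-07-23 through 2020-07-30 → extend to 2020-07-23 through 2020-07-30.
2020-07-28 through 2020-07-28 overlaps/touches 2020-07-23 through 2020-07-30 → extend to 2020-07-23 through 2020-07-30.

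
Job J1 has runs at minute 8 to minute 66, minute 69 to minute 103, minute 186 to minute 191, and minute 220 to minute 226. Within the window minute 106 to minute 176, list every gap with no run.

minute 106 to minute 176

The merged coverage is minute 8 to minute 66, minute 69 to minute 103, minute 186 to minute 191, minute 220 to minute 226.
Complement within minute 106 to minute 176: minute 106 to minute 176.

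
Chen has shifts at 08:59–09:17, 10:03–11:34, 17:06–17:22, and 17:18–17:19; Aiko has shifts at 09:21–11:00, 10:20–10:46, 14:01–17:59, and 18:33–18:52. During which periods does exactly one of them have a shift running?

08:59-09:17, 09:21-10:03, 11:00-11:34, 14:01-17:06, 17:22-17:59, 18:33-18:52

Merge the first list: 08:59-09:17, 10:03-11:34, 17:06-17:22.
Merge the second list: 09:21-11:00, 14:01-17:59, 18:33-18:52.
A but not B: 08:59-09:17, 11:00-11:34.
B but not A: 09:21-10:03, 14:01-17:06, 17:22-17:59, 18:33-18:52.
Combining gives A △ B.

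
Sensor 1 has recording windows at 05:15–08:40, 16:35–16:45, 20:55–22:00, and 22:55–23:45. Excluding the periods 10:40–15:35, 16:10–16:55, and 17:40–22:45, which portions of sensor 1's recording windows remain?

05:15–08:40 is untouched.
16:35–16:45 lies entirely inside B → drops out.
20:55–22:00 lies entirely inside B → drops out.
22:55–23:45 is untouched.

05:15–08:40, 22:55–23:45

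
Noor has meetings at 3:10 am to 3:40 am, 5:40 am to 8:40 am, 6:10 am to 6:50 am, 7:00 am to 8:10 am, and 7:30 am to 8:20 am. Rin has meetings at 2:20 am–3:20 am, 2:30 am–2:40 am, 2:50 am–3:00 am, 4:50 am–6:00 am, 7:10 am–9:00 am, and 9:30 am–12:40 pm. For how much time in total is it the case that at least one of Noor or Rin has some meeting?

Merge the first list: 3:10 am–3:40 am, 5:40 am–8:40 am.
Merge the second list: 2:20 am–3:20 am, 4:50 am–6:00 am, 7:10 am–9:00 am, 9:30 am–12:40 pm.
A ∪ B = 2:20 am–3:40 am, 4:50 am–9:00 am, 9:30 am–12:40 pm.
Total: 1 h 20 min + 4 h 10 min + 3 h 10 min = 8 h 40 min.

8 h 40 min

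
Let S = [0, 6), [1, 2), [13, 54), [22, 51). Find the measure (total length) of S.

Merged: [0, 6), [13, 54).
Lengths: 6 + 41 = 47.

47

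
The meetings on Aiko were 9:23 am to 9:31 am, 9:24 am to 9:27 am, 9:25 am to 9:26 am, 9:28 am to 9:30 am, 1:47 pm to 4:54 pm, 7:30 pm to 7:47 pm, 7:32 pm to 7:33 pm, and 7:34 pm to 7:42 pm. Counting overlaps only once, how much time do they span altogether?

3 h 32 min

Merged: 9:23 am–9:31 am, 1:47 pm–4:54 pm, 7:30 pm–7:47 pm.
Lengths: 8 min + 3 h 7 min + 17 min = 3 h 32 min.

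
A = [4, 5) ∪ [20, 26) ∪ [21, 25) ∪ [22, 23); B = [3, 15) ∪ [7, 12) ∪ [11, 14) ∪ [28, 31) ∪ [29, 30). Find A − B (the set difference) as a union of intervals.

Merge the first list: [4, 5), [20, 26).
Merge the second list: [3, 15), [28, 31).
[4, 5) lies entirely inside B → drops out.
[20, 26) is untouched.

[20, 26)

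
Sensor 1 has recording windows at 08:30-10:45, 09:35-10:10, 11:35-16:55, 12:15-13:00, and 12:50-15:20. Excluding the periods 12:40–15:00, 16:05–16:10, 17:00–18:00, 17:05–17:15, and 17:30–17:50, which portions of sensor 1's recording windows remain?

Merge the first list: 08:30–10:45, 11:35–16:55.
Merge the second list: 12:40–15:00, 16:05–16:10, 17:00–18:00.
08:30–10:45: no B overlap → unchanged.
11:35–16:55 minus B → 11:35–12:40, 15:00–16:05, 16:10–16:55.

08:30–10:45, 11:35–12:40, 15:00–16:05, 16:10–16:55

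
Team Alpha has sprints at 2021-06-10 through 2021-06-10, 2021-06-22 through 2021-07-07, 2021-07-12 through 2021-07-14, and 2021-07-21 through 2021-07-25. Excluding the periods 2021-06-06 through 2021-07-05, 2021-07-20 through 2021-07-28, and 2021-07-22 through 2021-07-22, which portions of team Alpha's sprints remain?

2021-07-06 through 2021-07-07, 2021-07-12 through 2021-07-14

Merge the second list: 2021-06-06 through 2021-07-05, 2021-07-20 through 2021-07-28.
2021-06-10 through 2021-06-10: fully covered by B → removed.
2021-06-22 through 2021-07-07 minus B → 2021-07-06 through 2021-07-07.
2021-07-12 through 2021-07-14: no B overlap → unchanged.
2021-07-21 through 2021-07-25: fully covered by B → removed.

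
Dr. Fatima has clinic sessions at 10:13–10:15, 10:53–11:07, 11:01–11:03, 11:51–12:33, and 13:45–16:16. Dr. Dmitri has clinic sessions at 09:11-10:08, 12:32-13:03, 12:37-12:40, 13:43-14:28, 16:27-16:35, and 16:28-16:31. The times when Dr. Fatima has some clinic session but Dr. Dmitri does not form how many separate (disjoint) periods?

Merge the first list: 10:13–10:15, 10:53–11:07, 11:51–12:33, 13:45–16:16.
Merge the second list: 09:11–10:08, 12:32–13:03, 13:43–14:28, 16:27–16:35.
A \ B = 10:13–10:15, 10:53–11:07, 11:51–12:32, 14:28–16:16.
That is 4 disjoint pieces.

4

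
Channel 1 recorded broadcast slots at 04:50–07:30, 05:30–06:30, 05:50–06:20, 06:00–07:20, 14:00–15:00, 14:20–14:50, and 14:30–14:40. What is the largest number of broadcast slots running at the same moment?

4

Walk the sorted start/end points keeping a running depth.
The depth first hits 4 at 06:00.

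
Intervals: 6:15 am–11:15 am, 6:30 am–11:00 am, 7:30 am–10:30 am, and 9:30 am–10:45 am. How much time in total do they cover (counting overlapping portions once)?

Merged: 6:15 am–11:15 am.
Length: 5 h.

5 h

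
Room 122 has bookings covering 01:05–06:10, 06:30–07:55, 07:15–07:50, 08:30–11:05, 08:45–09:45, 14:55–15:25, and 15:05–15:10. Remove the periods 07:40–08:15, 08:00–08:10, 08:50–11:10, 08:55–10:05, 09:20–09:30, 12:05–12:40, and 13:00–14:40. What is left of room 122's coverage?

01:05-06:10, 06:30-07:40, 08:30-08:50, 14:55-15:25

First set merges to 01:05-06:10, 06:30-07:55, 08:30-11:05, 14:55-15:25.
Second set merges to 07:40-08:15, 08:50-11:10, 12:05-12:40, 13:00-14:40.
01:05-06:10 is untouched.
06:30-07:55 with B removed leaves 06:30-07:40.
08:30-11:05 with B removed leaves 08:30-08:50.
14:55-15:25 is untouched.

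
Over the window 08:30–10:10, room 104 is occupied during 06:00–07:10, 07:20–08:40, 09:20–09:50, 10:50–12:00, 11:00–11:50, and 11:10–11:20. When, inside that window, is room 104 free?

08:40-09:20, 09:50-10:10

After merging, the occupied span is 06:00-07:10, 07:20-08:40, 09:20-09:50, 10:50-12:00.
Gaps within 08:30-10:10: 08:40-09:20, 09:50-10:10.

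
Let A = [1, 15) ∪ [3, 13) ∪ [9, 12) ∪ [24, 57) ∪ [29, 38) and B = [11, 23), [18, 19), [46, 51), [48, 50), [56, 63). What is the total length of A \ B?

37

Merge the first list: [1, 15), [24, 57).
Merge the second list: [11, 23), [46, 51), [56, 63).
A \ B = [1, 11), [24, 46), [51, 56).
Total: 10 + 22 + 5 = 37.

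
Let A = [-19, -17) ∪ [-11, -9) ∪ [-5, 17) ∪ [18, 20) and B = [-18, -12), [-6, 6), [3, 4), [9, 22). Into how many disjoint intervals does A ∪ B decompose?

Second set merges to [-18, -12), [-6, 6), [9, 22).
A ∪ B = [-19, -12), [-11, -9), [-6, 22).
That is 3 disjoint pieces.

3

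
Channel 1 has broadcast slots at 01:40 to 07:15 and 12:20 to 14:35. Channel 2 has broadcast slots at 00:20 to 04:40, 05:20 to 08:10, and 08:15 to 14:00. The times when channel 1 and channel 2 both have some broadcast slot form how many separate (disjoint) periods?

3

A ∩ B = 01:40–04:40, 05:20–07:15, 12:20–14:00.
That is 3 disjoint pieces.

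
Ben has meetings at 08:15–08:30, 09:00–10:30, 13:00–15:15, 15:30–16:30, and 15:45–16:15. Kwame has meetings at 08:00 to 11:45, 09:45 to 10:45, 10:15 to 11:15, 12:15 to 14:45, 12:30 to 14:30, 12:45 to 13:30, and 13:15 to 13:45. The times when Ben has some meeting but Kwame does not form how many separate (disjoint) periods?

A, merged: 08:15–08:30, 09:00–10:30, 13:00–15:15, 15:30–16:30.
B, merged: 08:00–11:45, 12:15–14:45.
A \ B = 14:45–15:15, 15:30–16:30.
That is 2 disjoint pieces.

2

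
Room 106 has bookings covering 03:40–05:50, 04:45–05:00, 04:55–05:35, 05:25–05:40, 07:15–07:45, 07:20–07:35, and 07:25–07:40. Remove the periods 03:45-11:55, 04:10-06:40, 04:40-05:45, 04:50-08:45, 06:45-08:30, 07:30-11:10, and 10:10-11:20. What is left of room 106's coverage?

03:40–03:45

First set merges to 03:40–05:50, 07:15–07:45.
Second set merges to 03:45–11:55.
03:40–05:50 with B removed leaves 03:40–03:45.
07:15–07:45 lies entirely inside B → drops out.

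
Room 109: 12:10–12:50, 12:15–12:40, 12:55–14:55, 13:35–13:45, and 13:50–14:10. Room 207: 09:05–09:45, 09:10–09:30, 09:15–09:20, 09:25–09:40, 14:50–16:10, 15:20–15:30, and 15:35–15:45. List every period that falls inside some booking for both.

14:50-14:55

Merge the first list: 12:10-12:50, 12:55-14:55.
Merge the second list: 09:05-09:45, 14:50-16:10.
12:10-12:50 meets no B interval.
12:55-14:55 ∩ B → 14:50-14:55.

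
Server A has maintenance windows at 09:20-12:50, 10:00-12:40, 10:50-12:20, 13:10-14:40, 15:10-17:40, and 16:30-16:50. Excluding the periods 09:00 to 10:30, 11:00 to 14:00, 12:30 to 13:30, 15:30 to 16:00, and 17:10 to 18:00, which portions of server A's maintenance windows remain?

A, merged: 09:20–12:50, 13:10–14:40, 15:10–17:40.
B, merged: 09:00–10:30, 11:00–14:00, 15:30–16:00, 17:10–18:00.
09:20–12:50 with B removed leaves 10:30–11:00.
13:10–14:40 with B removed leaves 14:00–14:40.
15:10–17:40 with B removed leaves 15:10–15:30, 16:00–17:10.

10:30–11:00, 14:00–14:40, 15:10–15:30, 16:00–17:10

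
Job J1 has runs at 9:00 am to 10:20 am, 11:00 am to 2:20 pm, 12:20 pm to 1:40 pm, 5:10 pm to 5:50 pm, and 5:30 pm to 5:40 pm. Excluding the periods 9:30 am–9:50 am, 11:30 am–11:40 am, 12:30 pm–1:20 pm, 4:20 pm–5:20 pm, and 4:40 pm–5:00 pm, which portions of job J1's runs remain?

9:00 am–9:30 am, 9:50 am–10:20 am, 11:00 am–11:30 am, 11:40 am–12:30 pm, 1:20 pm–2:20 pm, 5:20 pm–5:50 pm

First set merges to 9:00 am–10:20 am, 11:00 am–2:20 pm, 5:10 pm–5:50 pm.
Second set merges to 9:30 am–9:50 am, 11:30 am–11:40 am, 12:30 pm–1:20 pm, 4:20 pm–5:20 pm.
9:00 am–10:20 am minus B → 9:00 am–9:30 am, 9:50 am–10:20 am.
11:00 am–2:20 pm minus B → 11:00 am–11:30 am, 11:40 am–12:30 pm, 1:20 pm–2:20 pm.
5:10 pm–5:50 pm minus B → 5:20 pm–5:50 pm.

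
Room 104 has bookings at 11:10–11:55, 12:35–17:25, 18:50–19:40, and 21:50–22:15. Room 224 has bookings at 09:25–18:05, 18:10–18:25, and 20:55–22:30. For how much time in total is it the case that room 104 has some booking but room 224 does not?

50 min

A \ B = 18:50–19:40.
Total: 50 min.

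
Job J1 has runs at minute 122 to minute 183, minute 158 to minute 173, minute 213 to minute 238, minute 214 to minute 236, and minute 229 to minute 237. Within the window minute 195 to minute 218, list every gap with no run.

After merging, the occupied span is minute 122 to minute 183, minute 213 to minute 238.
Complement within minute 195 to minute 218: minute 195 to minute 213.

minute 195 to minute 213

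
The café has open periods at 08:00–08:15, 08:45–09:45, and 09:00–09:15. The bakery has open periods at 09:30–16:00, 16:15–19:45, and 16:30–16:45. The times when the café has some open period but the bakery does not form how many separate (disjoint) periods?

A, merged: 08:00–08:15, 08:45–09:45.
B, merged: 09:30–16:00, 16:15–19:45.
A \ B = 08:00–08:15, 08:45–09:30.
That is 2 disjoint pieces.

2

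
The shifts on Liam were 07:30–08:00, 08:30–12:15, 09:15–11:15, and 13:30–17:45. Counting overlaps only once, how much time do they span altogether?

8 h 30 min

Merged: 07:30-08:00, 08:30-12:15, 13:30-17:45.
Lengths: 30 min + 3 h 45 min + 4 h 15 min = 8 h 30 min.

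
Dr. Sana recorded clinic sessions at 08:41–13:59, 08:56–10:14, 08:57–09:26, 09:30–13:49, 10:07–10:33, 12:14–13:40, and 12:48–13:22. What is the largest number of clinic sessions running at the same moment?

4

At 10:07, 4 of the intervals are simultaneously active.
No point has more.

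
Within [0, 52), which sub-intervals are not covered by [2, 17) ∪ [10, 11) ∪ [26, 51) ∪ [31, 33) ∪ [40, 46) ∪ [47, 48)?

The merged coverage is [2, 17), [26, 51).
Complement within [0, 52): [0, 2), [17, 26), [51, 52).

[0, 2) ∪ [17, 26) ∪ [51, 52)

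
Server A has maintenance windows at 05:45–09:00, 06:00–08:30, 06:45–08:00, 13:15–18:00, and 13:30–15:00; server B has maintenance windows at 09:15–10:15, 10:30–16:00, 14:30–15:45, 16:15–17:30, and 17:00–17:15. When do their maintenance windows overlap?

A, merged: 05:45–09:00, 13:15–18:00.
B, merged: 09:15–10:15, 10:30–16:00, 16:15–17:30.
05:45–09:00 falls entirely outside B.
13:15–18:00 overlaps B on 13:15–16:00, 16:15–17:30.

13:15–16:00, 16:15–17:30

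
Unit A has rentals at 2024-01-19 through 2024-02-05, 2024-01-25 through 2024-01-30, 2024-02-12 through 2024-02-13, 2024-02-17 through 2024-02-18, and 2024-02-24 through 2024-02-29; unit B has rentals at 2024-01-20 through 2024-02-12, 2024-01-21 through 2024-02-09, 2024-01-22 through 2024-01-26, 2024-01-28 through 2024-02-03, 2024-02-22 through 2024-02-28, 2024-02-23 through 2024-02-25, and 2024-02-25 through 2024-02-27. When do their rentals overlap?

First set merges to 2024-01-19 through 2024-02-05, 2024-02-12 through 2024-02-13, 2024-02-17 through 2024-02-18, 2024-02-24 through 2024-02-29.
Second set merges to 2024-01-20 through 2024-02-12, 2024-02-22 through 2024-02-28.
2024-01-19 through 2024-02-05 overlaps B on 2024-01-20 through 2024-02-05.
2024-02-12 through 2024-02-13 overlaps B on 2024-02-12 through 2024-02-12.
2024-02-17 through 2024-02-18 falls entirely outside B.
2024-02-24 through 2024-02-29 overlaps B on 2024-02-24 through 2024-02-28.

2024-01-20 through 2024-02-05, 2024-02-12 through 2024-02-12, 2024-02-24 through 2024-02-28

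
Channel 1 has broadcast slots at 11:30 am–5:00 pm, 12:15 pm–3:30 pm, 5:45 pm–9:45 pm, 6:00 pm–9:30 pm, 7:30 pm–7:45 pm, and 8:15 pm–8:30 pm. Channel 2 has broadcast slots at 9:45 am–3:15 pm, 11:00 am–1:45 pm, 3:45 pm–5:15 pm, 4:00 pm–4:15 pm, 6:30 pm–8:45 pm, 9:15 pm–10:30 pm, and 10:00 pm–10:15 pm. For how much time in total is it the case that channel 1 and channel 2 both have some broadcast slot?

7 h 45 min

A, merged: 11:30 am-5:00 pm, 5:45 pm-9:45 pm.
B, merged: 9:45 am-3:15 pm, 3:45 pm-5:15 pm, 6:30 pm-8:45 pm, 9:15 pm-10:30 pm.
A ∩ B = 11:30 am-3:15 pm, 3:45 pm-5:00 pm, 6:30 pm-8:45 pm, 9:15 pm-9:45 pm.
Total: 3 h 45 min + 1 h 15 min + 2 h 15 min + 30 min = 7 h 45 min.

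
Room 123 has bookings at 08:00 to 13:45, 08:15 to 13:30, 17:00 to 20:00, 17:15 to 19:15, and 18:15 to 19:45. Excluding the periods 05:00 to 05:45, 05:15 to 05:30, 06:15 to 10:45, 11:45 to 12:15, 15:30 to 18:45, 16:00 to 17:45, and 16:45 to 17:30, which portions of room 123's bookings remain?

10:45-11:45, 12:15-13:45, 18:45-20:00

First set merges to 08:00-13:45, 17:00-20:00.
Second set merges to 05:00-05:45, 06:15-10:45, 11:45-12:15, 15:30-18:45.
08:00-13:45 minus B → 10:45-11:45, 12:15-13:45.
17:00-20:00 minus B → 18:45-20:00.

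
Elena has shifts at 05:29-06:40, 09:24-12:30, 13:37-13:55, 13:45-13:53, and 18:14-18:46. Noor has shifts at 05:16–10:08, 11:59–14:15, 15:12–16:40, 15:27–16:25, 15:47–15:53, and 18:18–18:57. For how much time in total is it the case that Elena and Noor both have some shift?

3 h 12 min

Merge the first list: 05:29-06:40, 09:24-12:30, 13:37-13:55, 18:14-18:46.
Merge the second list: 05:16-10:08, 11:59-14:15, 15:12-16:40, 18:18-18:57.
A ∩ B = 05:29-06:40, 09:24-10:08, 11:59-12:30, 13:37-13:55, 18:18-18:46.
Total: 1 h 11 min + 44 min + 31 min + 18 min + 28 min = 3 h 12 min.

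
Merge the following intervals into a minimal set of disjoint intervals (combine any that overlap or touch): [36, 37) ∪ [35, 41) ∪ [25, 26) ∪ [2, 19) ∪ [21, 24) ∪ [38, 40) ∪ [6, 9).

Sort by start: [2, 19), [6, 9), [21, 24), [25, 26), [35, 41), [36, 37), [38, 40).
[6, 9) overlaps/touches [2, 19) → extend to [2, 19).
[21, 24) is disjoint → start new block.
[25, 26) is disjoint → start new block.
[35, 41) is disjoint → start new block.
[36, 37) overlaps/touches [35, 41) → extend to [35, 41).
[38, 40) overlaps/touches [35, 41) → extend to [35, 41).

[2, 19) ∪ [21, 24) ∪ [25, 26) ∪ [35, 41)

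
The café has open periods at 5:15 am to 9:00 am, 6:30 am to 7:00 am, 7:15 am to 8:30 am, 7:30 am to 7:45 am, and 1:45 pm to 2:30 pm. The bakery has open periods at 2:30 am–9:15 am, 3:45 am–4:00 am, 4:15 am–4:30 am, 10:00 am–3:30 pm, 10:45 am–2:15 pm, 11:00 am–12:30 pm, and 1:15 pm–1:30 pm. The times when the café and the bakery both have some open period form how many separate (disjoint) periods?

2

First set merges to 5:15 am–9:00 am, 1:45 pm–2:30 pm.
Second set merges to 2:30 am–9:15 am, 10:00 am–3:30 pm.
A ∩ B = 5:15 am–9:00 am, 1:45 pm–2:30 pm.
That is 2 disjoint pieces.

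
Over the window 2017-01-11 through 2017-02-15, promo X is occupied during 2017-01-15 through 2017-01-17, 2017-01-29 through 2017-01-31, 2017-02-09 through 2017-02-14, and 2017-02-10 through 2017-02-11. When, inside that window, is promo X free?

The merged coverage is 2017-01-15 through 2017-01-17, 2017-01-29 through 2017-01-31, 2017-02-09 through 2017-02-14.
Gaps within 2017-01-11 through 2017-02-15: 2017-01-11 through 2017-01-14, 2017-01-18 through 2017-01-28, 2017-02-01 through 2017-02-08, 2017-02-15 through 2017-02-15.

2017-01-11 through 2017-01-14, 2017-01-18 through 2017-01-28, 2017-02-01 through 2017-02-08, 2017-02-15 through 2017-02-15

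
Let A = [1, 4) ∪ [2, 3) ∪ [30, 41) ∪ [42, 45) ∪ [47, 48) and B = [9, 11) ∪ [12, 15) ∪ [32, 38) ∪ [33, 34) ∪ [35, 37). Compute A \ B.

[1, 4) ∪ [30, 32) ∪ [38, 41) ∪ [42, 45) ∪ [47, 48)

First set merges to [1, 4), [30, 41), [42, 45), [47, 48).
Second set merges to [9, 11), [12, 15), [32, 38).
[1, 4) is untouched.
[30, 41) with B removed leaves [30, 32), [38, 41).
[42, 45) is untouched.
[47, 48) is untouched.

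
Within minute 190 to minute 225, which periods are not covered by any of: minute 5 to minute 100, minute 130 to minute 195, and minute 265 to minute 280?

minute 195 to minute 225

The merged coverage is minute 5 to minute 100, minute 130 to minute 195, minute 265 to minute 280.
Uncovered inside minute 190 to minute 225: minute 195 to minute 225.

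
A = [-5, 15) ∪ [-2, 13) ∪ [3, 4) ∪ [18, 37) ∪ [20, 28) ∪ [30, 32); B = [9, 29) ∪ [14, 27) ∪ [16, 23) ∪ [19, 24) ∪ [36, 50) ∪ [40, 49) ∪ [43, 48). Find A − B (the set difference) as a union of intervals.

[-5, 9) ∪ [29, 36)

First set merges to [-5, 15), [18, 37).
Second set merges to [9, 29), [36, 50).
[-5, 15) minus B → [-5, 9).
[18, 37) minus B → [29, 36).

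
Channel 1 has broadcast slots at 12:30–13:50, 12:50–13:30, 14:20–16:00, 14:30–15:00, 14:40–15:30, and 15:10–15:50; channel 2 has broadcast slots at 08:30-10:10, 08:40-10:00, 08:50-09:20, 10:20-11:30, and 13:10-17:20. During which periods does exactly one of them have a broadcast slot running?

Merge the first list: 12:30–13:50, 14:20–16:00.
Merge the second list: 08:30–10:10, 10:20–11:30, 13:10–17:20.
A \ B = 12:30–13:10.
B \ A = 08:30–10:10, 10:20–11:30, 13:50–14:20, 16:00–17:20.
Union of the two gives the symmetric difference.

08:30–10:10, 10:20–11:30, 12:30–13:10, 13:50–14:20, 16:00–17:20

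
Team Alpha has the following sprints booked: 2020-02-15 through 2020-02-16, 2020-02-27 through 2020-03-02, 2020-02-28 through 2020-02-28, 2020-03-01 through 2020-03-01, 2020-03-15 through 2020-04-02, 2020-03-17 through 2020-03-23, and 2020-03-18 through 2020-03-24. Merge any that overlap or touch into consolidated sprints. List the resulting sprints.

2020-02-27 through 2020-03-02 is disjoint → start new block.
2020-02-28 through 2020-02-28 overlaps/touches 2020-02-27 through 2020-03-02 → extend to 2020-02-27 through 2020-03-02.
2020-03-01 through 2020-03-01 overlaps/touches 2020-02-27 through 2020-03-02 → extend to 2020-02-27 through 2020-03-02.
2020-03-15 through 2020-04-02 is disjoint → start new block.
2020-03-17 through 2020-03-23 overlaps/touches 2020-03-15 through 2020-04-02 → extend to 2020-03-15 through 2020-04-02.
2020-03-18 through 2020-03-24 overlaps/touches 2020-03-15 through 2020-04-02 → extend to 2020-03-15 through 2020-04-02.

2020-02-15 through 2020-02-16, 2020-02-27 through 2020-03-02, 2020-03-15 through 2020-04-02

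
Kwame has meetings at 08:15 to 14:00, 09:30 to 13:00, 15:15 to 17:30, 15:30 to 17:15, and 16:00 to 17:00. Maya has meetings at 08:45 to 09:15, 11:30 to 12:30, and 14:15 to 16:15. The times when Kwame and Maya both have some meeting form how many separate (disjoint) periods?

A, merged: 08:15–14:00, 15:15–17:30.
A ∩ B = 08:45–09:15, 11:30–12:30, 15:15–16:15.
That is 3 disjoint pieces.

3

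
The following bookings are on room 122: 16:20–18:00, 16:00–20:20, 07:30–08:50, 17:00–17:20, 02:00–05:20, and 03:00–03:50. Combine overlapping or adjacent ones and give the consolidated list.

Sort by start: 02:00–05:20, 03:00–03:50, 07:30–08:50, 16:00–20:20, 16:20–18:00, 17:00–17:20.
03:00–03:50 overlaps/touches 02:00–05:20 → extend to 02:00–05:20.
07:30–08:50 is disjoint → start new block.
16:00–20:20 is disjoint → start new block.
16:20–18:00 overlaps/touches 16:00–20:20 → extend to 16:00–20:20.
17:00–17:20 overlaps/touches 16:00–20:20 → extend to 16:00–20:20.

02:00–05:20, 07:30–08:50, 16:00–20:20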